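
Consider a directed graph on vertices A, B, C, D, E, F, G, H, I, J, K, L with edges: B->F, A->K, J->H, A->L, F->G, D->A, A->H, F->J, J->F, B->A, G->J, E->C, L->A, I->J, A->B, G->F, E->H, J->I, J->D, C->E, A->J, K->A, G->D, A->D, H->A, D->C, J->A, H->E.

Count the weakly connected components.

1

From A: component {A, B, C, D, E, F, G, H, I, J, K, L}.
That's 1 component.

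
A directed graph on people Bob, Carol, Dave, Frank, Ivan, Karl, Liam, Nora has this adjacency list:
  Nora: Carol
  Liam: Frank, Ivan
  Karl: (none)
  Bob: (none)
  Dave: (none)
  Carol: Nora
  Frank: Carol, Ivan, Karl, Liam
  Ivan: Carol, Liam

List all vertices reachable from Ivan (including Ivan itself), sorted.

Start at Ivan.
Its neighbours: Carol, Liam.
Then their neighbours: Frank, Nora.
Then next layer: Karl.
Nothing further is reachable.

Carol, Frank, Ivan, Karl, Liam, Nora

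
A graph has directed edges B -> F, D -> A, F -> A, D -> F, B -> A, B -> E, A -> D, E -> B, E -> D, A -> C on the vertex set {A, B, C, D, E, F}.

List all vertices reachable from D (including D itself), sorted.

Start at D.
Its neighbours: A, F.
Then their neighbours: C.
Nothing further is reachable.

A, C, D, F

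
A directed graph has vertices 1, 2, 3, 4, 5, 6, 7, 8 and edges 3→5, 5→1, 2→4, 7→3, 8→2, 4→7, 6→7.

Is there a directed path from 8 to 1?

Yes

Explore from 8.
Distance 1: reach 2.
Distance 2: reach 4.
Distance 3: reach 7.
Distance 4: reach 3.
Distance 5: reach 5.
Distance 6: reach 1.
Found 1.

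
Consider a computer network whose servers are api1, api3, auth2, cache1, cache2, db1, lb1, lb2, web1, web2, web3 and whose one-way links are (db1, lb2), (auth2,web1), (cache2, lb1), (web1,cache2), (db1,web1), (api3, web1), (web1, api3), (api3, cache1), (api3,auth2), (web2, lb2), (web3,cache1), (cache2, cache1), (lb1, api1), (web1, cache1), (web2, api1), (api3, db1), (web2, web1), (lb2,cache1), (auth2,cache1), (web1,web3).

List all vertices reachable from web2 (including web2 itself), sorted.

Start at web2.
Its neighbours: api1, lb2, web1.
Then their neighbours: api3, cache1, cache2, web3.
Then next layer: auth2, db1, lb1.
Every vertex is now reached.

api1, api3, auth2, cache1, cache2, db1, lb1, lb2, web1, web2, web3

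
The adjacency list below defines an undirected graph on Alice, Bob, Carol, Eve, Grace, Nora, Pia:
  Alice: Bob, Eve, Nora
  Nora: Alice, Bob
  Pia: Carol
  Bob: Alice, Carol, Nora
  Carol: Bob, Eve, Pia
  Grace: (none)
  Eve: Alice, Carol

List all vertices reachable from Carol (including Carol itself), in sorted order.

Alice, Bob, Carol, Eve, Nora, Pia

Start at Carol.
Its neighbours: Bob, Eve, Pia.
Then their neighbours: Alice, Nora.
Nothing further is reachable.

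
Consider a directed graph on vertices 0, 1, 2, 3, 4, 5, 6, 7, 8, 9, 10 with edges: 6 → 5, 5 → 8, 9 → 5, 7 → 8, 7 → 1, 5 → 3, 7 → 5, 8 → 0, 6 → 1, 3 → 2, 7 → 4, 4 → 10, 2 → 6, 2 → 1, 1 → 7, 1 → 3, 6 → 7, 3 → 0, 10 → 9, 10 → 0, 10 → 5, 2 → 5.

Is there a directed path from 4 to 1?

Explore from 4.
Distance 1: reach 10.
Distance 2: reach 0, 5, 9.
Distance 3: reach 3, 8.
Distance 4: reach 2.
Distance 5: reach 1, 6.
Found 1.

Yes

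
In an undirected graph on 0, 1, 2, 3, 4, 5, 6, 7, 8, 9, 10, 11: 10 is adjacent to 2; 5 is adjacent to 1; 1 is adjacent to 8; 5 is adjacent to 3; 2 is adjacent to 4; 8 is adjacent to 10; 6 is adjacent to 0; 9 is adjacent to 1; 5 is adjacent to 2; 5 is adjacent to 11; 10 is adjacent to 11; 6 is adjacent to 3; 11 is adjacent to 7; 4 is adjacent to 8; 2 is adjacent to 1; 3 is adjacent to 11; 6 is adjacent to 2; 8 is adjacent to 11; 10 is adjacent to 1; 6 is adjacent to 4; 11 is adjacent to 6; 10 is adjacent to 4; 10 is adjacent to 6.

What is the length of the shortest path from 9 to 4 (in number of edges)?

3

Distance 0: 9.
Distance 1: 1.
Distance 2: 2, 5, 8, 10.
Distance 3: 3, 4, 6, 11 — contains 4.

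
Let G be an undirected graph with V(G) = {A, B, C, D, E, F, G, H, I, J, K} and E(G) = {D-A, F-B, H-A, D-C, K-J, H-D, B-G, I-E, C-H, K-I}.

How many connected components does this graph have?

3

From A: component {A, C, D, H}.
From B: component {B, F, G}.
From E: component {E, I, J, K}.
That's 3 components.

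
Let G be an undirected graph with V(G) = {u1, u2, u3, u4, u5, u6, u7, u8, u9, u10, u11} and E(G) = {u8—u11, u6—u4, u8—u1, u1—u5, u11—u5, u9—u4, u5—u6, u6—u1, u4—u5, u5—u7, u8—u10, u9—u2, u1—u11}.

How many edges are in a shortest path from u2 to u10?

6

Distance 0: u2.
Distance 1: u9.
Distance 2: u4.
Distance 3: u5, u6.
Distance 4: u1, u7, u11.
Distance 5: u8.
Distance 6: u10 — contains u10.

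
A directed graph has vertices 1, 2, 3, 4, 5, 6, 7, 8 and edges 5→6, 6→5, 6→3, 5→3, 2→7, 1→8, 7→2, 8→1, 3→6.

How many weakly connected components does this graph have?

From 1: component {1, 8}.
From 2: component {2, 7}.
From 3: component {3, 5, 6}.
From 4: component {4}.
That's 4 components.

4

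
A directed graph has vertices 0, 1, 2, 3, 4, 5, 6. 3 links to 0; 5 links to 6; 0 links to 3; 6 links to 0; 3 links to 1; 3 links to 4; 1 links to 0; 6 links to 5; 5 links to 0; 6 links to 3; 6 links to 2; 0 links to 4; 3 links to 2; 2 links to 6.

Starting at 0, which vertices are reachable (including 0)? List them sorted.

Start at 0.
Its neighbours: 3, 4.
Then their neighbours: 1, 2.
Then next layer: 6.
Then next layer: 5.
Every vertex is now reached.

0, 1, 2, 3, 4, 5, 6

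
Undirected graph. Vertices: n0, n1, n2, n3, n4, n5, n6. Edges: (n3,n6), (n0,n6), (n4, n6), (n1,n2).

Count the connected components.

From n0: component {n0, n3, n4, n6}.
From n1: component {n1, n2}.
From n5: component {n5}.
That's 3 components.

3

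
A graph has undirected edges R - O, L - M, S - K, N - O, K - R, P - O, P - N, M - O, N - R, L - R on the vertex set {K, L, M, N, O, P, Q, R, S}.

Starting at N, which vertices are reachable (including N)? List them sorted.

K, L, M, N, O, P, R, S

Start at N.
Its neighbours: O, P, R.
Then their neighbours: K, L, M.
Then next layer: S.
Nothing further is reachable.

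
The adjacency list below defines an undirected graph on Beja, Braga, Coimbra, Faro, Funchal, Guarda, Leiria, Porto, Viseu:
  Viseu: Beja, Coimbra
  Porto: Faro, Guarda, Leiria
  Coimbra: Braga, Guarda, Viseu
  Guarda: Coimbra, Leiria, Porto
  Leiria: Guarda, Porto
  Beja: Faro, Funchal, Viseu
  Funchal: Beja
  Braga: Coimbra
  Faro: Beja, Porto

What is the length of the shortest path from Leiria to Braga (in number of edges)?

3

Distance 0: Leiria.
Distance 1: Guarda, Porto.
Distance 2: Coimbra, Faro.
Distance 3: Beja, Braga, Viseu — contains Braga.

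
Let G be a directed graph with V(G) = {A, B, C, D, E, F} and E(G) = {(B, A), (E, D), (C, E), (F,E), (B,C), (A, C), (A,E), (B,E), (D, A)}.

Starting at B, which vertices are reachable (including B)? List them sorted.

Start at B.
Its neighbours: A, C, E.
Then their neighbours: D.
Nothing further is reachable.

A, B, C, D, E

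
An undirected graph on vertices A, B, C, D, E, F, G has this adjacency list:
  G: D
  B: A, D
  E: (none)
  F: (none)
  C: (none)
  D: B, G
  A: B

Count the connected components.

From A: component {A, B, D, G}.
From C: component {C}.
From E: component {E}.
From F: component {F}.
That's 4 components.

4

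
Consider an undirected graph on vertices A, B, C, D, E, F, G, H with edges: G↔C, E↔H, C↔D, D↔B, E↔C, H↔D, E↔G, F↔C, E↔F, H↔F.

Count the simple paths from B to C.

7

B–D–C
B–D–H–E–C
B–D–H–E–F–C
B–D–H–E–G–C
B–D–H–F–C
B–D–H–F–E–C
B–D–H–F–E–G–C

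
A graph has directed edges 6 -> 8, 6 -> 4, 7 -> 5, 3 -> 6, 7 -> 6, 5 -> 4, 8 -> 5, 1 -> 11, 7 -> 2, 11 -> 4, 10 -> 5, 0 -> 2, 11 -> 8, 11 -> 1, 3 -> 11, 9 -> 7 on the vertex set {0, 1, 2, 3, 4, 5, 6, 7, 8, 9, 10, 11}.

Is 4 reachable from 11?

Explore from 11.
Distance 1: reach 1, 4, 8.
Found 4.

Yes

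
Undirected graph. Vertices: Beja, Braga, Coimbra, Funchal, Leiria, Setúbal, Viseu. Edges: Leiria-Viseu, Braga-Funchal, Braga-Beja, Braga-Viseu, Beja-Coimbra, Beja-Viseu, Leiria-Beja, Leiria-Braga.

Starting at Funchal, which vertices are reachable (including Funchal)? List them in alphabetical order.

Start at Funchal.
Its neighbours: Braga.
Then their neighbours: Beja, Leiria, Viseu.
Then next layer: Coimbra.
Nothing further is reachable.

Beja, Braga, Coimbra, Funchal, Leiria, Viseu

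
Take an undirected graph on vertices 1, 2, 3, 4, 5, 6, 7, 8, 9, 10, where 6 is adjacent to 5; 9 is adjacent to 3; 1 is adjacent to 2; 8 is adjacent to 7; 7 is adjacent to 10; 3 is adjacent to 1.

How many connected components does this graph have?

4

From 1: component {1, 2, 3, 9}.
From 4: component {4}.
From 5: component {5, 6}.
From 7: component {7, 8, 10}.
That's 4 components.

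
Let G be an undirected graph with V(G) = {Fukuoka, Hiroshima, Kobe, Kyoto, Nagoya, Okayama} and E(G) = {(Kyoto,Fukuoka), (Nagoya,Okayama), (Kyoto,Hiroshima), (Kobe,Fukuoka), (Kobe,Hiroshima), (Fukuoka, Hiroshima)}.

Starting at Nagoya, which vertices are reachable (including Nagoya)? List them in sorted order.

Nagoya, Okayama

Start at Nagoya.
Its neighbours: Okayama.
Nothing further is reachable.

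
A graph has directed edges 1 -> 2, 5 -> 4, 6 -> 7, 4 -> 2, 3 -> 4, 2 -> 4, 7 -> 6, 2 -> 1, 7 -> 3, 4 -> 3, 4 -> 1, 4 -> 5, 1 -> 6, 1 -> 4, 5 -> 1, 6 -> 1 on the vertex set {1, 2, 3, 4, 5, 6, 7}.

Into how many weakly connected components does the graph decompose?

From 1: component {1, 2, 3, 4, 5, 6, 7}.
That's 1 component.

1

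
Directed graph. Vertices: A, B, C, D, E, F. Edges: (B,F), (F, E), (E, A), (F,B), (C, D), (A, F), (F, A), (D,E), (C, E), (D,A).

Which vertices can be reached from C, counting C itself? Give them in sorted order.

A, B, C, D, E, F

Start at C.
Its neighbours: D, E.
Then their neighbours: A.
Then next layer: F.
Then next layer: B.
Every vertex is now reached.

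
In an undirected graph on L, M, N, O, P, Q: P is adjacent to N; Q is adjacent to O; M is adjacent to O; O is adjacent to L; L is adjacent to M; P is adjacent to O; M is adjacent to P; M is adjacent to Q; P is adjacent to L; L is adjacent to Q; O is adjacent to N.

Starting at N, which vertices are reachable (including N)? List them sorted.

L, M, N, O, P, Q

Start at N.
Its neighbours: O, P.
Then their neighbours: L, M, Q.
Every vertex is now reached.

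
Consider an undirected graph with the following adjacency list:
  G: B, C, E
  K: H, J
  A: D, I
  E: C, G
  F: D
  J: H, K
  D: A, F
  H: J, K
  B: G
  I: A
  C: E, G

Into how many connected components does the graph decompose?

From A: component {A, D, F, I}.
From B: component {B, C, E, G}.
From H: component {H, J, K}.
That's 3 components.

3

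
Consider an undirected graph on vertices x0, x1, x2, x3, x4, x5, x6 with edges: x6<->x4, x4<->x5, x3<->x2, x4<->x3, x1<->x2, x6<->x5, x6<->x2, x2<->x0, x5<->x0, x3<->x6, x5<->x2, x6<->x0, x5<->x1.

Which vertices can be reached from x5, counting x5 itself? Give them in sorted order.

x0, x1, x2, x3, x4, x5, x6

Start at x5.
Its neighbours: x0, x1, x2, x4, x6.
Then their neighbours: x3.
Every vertex is now reached.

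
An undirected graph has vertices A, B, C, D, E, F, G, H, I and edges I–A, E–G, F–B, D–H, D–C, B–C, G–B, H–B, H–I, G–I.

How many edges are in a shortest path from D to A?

3

Distance 0: D.
Distance 1: C, H.
Distance 2: B, I.
Distance 3: A, F, G — contains A.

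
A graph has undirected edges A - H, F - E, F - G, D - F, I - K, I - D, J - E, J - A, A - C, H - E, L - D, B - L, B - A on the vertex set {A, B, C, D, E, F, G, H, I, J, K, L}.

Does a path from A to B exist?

Yes

Explore from A.
Distance 1: reach B, C, H, J.
Found B.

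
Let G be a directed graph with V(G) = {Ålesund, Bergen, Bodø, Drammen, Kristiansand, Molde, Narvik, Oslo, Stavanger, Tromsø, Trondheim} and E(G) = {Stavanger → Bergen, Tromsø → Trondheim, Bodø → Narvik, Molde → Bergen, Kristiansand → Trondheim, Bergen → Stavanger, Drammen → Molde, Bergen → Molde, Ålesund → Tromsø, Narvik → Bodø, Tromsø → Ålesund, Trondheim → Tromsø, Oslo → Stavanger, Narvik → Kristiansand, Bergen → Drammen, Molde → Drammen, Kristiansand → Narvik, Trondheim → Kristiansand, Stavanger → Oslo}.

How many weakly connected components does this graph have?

2

From Ålesund: component {Ålesund, Bodø, Kristiansand, Narvik, Tromsø, Trondheim}.
From Bergen: component {Bergen, Drammen, Molde, Oslo, Stavanger}.
That's 2 components.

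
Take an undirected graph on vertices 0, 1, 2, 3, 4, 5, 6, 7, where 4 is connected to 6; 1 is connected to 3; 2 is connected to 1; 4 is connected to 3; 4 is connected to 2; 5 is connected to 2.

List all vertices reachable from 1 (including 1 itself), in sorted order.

1, 2, 3, 4, 5, 6

Start at 1.
Its neighbours: 2, 3.
Then their neighbours: 4, 5.
Then next layer: 6.
Nothing further is reachable.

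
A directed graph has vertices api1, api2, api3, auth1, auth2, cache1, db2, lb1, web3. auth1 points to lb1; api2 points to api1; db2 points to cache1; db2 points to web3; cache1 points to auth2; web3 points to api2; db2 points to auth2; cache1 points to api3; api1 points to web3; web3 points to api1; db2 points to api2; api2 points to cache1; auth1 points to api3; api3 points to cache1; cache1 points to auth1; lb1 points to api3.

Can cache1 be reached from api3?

Explore from api3.
Distance 1: reach cache1.
Found cache1.

Yes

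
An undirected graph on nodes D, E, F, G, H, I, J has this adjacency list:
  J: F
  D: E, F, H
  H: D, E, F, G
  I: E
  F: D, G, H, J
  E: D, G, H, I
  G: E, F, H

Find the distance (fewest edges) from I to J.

4

Distance 0: I.
Distance 1: E.
Distance 2: D, G, H.
Distance 3: F.
Distance 4: J — contains J.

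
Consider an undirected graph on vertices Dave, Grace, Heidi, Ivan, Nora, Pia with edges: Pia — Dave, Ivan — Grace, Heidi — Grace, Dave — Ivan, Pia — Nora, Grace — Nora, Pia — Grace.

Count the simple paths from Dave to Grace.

3

Dave–Ivan–Grace
Dave–Pia–Grace
Dave–Pia–Nora–Grace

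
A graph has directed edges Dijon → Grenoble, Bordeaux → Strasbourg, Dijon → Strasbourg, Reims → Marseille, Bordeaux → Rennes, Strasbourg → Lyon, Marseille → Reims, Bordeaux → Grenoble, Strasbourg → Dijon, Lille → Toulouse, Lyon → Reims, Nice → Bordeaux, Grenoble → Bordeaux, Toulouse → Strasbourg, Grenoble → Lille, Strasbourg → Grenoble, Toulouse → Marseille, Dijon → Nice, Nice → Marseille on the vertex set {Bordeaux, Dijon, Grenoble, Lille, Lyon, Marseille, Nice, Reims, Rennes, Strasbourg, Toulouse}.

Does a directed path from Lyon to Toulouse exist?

No

Explore from Lyon.
Distance 1: reach Reims.
Distance 2: reach Marseille.
The search from Lyon is exhausted; no directed path reaches Toulouse.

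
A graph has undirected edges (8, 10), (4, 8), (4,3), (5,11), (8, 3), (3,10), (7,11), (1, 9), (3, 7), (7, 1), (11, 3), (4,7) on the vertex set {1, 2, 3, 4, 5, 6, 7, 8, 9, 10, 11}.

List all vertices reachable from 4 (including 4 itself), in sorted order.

Start at 4.
Its neighbours: 3, 7, 8.
Then their neighbours: 1, 10, 11.
Then next layer: 5, 9.
Nothing further is reachable.

1, 3, 4, 5, 7, 8, 9, 10, 11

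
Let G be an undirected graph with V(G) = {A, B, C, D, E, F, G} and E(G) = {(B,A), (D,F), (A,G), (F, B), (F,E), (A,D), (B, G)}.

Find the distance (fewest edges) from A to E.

Distance 0: A.
Distance 1: B, D, G.
Distance 2: F.
Distance 3: E — contains E.

3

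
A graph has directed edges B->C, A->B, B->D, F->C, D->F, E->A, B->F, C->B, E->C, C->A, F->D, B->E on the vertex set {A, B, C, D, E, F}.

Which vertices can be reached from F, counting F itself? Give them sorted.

Start at F.
Its neighbours: C, D.
Then their neighbours: A, B.
Then next layer: E.
Every vertex is now reached.

A, B, C, D, E, F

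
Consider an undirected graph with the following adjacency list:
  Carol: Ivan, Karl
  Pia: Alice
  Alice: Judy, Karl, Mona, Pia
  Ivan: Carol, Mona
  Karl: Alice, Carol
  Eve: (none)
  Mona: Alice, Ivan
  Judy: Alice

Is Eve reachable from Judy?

No

Explore from Judy.
Distance 1: reach Alice.
Distance 2: reach Karl, Mona, Pia.
Distance 3: reach Carol, Ivan.
The search is exhausted without reaching Eve; it lies in a different component.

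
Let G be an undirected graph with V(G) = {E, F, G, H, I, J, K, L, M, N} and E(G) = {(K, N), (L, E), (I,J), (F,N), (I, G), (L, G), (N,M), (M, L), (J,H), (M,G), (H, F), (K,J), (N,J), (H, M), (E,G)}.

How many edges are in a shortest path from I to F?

Distance 0: I.
Distance 1: G, J.
Distance 2: E, H, K, L, M, N.
Distance 3: F — contains F.

3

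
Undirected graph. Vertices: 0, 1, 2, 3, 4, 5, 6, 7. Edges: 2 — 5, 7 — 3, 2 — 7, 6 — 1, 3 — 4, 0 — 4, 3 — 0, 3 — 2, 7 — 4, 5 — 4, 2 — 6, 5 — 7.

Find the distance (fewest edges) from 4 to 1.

Distance 0: 4.
Distance 1: 0, 3, 5, 7.
Distance 2: 2.
Distance 3: 6.
Distance 4: 1 — contains 1.

4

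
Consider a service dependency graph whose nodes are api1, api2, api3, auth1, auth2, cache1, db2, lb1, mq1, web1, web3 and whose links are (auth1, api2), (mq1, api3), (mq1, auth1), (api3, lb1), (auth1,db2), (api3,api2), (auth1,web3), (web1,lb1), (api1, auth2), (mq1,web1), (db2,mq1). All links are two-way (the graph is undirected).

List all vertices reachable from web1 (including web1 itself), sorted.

Start at web1.
Its neighbours: lb1, mq1.
Then their neighbours: api3, auth1, db2.
Then next layer: api2, web3.
Nothing further is reachable.

api2, api3, auth1, db2, lb1, mq1, web1, web3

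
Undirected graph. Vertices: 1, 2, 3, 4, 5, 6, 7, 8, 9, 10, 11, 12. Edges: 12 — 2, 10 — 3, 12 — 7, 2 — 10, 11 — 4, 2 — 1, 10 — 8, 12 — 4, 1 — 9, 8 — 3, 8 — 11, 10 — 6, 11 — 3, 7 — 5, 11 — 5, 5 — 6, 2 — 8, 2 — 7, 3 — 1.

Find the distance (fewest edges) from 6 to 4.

3

Distance 0: 6.
Distance 1: 5, 10.
Distance 2: 2, 3, 7, 8, 11.
Distance 3: 1, 4, 12 — contains 4.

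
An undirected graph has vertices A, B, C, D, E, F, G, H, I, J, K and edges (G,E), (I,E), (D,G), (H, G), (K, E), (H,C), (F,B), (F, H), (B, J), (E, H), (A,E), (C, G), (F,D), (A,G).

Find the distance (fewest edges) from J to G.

4

Distance 0: J.
Distance 1: B.
Distance 2: F.
Distance 3: D, H.
Distance 4: C, E, G — contains G.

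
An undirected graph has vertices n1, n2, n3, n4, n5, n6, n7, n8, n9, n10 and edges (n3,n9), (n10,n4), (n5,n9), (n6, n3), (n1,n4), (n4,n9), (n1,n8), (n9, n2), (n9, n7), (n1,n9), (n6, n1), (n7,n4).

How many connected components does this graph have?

1

From n1: component {n1, n2, n3, n4, n5, n6, n7, n8, n9, n10}.
That's 1 component.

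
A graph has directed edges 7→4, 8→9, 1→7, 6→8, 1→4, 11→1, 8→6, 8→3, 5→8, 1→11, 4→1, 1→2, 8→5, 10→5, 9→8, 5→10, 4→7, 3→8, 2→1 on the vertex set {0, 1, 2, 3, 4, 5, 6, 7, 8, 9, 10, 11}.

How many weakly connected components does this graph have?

3

From 0: component {0}.
From 1: component {1, 2, 4, 7, 11}.
From 3: component {3, 5, 6, 8, 9, 10}.
That's 3 components.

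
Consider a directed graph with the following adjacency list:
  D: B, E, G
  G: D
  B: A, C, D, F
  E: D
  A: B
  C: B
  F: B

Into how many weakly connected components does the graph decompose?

1

From A: component {A, B, C, D, E, F, G}.
That's 1 component.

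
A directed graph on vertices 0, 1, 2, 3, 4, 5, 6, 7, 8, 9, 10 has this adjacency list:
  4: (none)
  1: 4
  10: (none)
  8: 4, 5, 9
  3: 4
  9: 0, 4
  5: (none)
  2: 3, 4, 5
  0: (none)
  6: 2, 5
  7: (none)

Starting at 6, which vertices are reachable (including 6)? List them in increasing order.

2, 3, 4, 5, 6

Start at 6.
Its neighbours: 2, 5.
Then their neighbours: 3, 4.
Nothing further is reachable.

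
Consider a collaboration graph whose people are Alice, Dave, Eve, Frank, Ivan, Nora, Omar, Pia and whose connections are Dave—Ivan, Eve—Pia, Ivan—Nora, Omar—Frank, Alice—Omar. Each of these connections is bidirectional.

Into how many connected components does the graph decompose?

From Alice: component {Alice, Frank, Omar}.
From Dave: component {Dave, Ivan, Nora}.
From Eve: component {Eve, Pia}.
That's 3 components.

3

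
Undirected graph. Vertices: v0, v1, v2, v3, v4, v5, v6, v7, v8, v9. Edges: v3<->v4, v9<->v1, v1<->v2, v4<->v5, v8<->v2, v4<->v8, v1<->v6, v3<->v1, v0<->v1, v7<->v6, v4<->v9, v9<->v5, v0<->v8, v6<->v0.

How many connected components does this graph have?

From v0: component {v0, v1, v2, v3, v4, v5, v6, v7, v8, v9}.
That's 1 component.

1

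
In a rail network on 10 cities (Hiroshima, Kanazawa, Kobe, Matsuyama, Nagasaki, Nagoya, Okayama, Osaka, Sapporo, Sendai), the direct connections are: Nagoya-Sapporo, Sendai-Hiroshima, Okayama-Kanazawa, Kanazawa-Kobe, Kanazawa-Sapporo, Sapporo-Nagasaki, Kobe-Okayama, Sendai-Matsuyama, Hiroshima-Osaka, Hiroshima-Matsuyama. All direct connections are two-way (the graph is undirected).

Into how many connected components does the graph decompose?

2

From Hiroshima: component {Hiroshima, Matsuyama, Osaka, Sendai}.
From Kanazawa: component {Kanazawa, Kobe, Nagasaki, Nagoya, Okayama, Sapporo}.
That's 2 components.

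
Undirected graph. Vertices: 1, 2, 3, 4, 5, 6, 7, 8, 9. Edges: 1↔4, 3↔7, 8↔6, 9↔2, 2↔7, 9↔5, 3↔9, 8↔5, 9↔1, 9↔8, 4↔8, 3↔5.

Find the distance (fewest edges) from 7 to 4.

4

Distance 0: 7.
Distance 1: 2, 3.
Distance 2: 5, 9.
Distance 3: 1, 8.
Distance 4: 4, 6 — contains 4.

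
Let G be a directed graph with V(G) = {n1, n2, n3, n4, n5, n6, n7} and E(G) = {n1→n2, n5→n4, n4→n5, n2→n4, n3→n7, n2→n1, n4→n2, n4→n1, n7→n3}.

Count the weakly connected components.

From n1: component {n1, n2, n4, n5}.
From n3: component {n3, n7}.
From n6: component {n6}.
That's 3 components.

3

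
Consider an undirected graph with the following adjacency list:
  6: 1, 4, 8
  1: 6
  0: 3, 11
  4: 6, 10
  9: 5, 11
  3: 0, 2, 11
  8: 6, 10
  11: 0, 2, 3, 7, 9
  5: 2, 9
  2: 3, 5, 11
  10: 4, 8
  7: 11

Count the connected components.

2

From 0: component {0, 2, 3, 5, 7, 9, 11}.
From 1: component {1, 4, 6, 8, 10}.
That's 2 components.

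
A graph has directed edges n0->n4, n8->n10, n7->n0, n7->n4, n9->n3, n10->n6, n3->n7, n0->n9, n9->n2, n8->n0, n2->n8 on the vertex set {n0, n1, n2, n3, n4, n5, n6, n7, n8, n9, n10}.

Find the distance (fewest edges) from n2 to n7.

5

Distance 0: n2.
Distance 1: n8.
Distance 2: n0, n10.
Distance 3: n4, n6, n9.
Distance 4: n3.
Distance 5: n7 — contains n7.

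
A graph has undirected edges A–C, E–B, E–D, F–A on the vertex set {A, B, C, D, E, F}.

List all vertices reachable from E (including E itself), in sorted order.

B, D, E

Start at E.
Its neighbours: B, D.
Nothing further is reachable.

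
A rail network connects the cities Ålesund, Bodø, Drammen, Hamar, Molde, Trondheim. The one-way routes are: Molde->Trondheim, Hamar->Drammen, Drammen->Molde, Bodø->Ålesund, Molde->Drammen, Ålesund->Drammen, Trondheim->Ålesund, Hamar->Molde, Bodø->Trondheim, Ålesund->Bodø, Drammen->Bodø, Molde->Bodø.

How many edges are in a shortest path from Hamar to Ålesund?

Distance 0: Hamar.
Distance 1: Drammen, Molde.
Distance 2: Bodø, Trondheim.
Distance 3: Ålesund — contains Ålesund.

3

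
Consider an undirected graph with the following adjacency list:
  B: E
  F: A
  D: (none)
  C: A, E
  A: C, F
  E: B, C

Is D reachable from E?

Explore from E.
Distance 1: reach B, C.
Distance 2: reach A.
Distance 3: reach F.
The search is exhausted without reaching D; it lies in a different component.

No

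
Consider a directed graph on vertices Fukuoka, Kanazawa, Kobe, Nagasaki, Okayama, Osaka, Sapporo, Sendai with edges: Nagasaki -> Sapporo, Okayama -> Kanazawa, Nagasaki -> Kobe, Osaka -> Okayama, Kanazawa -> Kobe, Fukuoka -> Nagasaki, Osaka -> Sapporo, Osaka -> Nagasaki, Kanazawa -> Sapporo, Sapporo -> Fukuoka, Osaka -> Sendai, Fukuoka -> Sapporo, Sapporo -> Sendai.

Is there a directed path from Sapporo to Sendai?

Explore from Sapporo.
Distance 1: reach Fukuoka, Sendai.
Found Sendai.

Yes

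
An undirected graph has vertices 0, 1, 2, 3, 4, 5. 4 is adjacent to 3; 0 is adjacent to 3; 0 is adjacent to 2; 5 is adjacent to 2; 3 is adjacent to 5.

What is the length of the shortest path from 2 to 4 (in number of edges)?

3

Distance 0: 2.
Distance 1: 0, 5.
Distance 2: 3.
Distance 3: 4 — contains 4.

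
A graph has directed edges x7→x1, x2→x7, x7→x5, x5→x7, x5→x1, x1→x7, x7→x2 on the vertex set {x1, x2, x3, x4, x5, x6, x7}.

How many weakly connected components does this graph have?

From x1: component {x1, x2, x5, x7}.
From x3: component {x3}.
From x4: component {x4}.
From x6: component {x6}.
That's 4 components.

4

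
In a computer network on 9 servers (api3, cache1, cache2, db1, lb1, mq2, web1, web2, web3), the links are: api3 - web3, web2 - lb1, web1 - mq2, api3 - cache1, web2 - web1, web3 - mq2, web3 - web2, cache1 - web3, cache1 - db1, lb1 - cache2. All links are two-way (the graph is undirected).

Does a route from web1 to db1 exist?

Yes

Explore from web1.
Distance 1: reach mq2, web2.
Distance 2: reach lb1, web3.
Distance 3: reach api3, cache1, cache2.
Distance 4: reach db1.
Found db1.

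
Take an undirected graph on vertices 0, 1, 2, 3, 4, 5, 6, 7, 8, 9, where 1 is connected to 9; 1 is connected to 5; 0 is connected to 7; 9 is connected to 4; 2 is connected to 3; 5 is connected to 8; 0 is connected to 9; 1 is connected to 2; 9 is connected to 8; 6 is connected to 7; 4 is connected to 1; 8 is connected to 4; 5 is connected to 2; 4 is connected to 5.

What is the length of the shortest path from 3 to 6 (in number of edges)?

6

Distance 0: 3.
Distance 1: 2.
Distance 2: 1, 5.
Distance 3: 4, 8, 9.
Distance 4: 0.
Distance 5: 7.
Distance 6: 6 — contains 6.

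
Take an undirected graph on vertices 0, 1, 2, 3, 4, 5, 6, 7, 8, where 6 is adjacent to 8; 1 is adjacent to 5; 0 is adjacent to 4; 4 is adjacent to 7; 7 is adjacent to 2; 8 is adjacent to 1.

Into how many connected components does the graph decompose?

From 0: component {0, 2, 4, 7}.
From 1: component {1, 5, 6, 8}.
From 3: component {3}.
That's 3 components.

3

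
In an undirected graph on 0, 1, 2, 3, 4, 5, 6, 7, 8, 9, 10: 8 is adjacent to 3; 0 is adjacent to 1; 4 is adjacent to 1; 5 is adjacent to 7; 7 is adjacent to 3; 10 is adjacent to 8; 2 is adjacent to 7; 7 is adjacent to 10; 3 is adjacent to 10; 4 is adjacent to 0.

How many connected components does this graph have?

4

From 0: component {0, 1, 4}.
From 2: component {2, 3, 5, 7, 8, 10}.
From 6: component {6}.
From 9: component {9}.
That's 4 components.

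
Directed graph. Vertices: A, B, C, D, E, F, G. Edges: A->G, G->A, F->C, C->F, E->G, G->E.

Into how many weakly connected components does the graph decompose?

From A: component {A, E, G}.
From B: component {B}.
From C: component {C, F}.
From D: component {D}.
That's 4 components.

4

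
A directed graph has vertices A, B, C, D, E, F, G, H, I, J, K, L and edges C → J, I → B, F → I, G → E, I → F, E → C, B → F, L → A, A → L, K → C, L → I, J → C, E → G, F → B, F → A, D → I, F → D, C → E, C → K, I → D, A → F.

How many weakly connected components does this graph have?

3

From A: component {A, B, D, F, I, L}.
From C: component {C, E, G, J, K}.
From H: component {H}.
That's 3 components.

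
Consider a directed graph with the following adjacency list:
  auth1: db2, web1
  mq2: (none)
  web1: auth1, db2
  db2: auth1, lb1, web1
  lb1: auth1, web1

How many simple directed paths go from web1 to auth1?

3

web1→auth1
web1→db2→auth1
web1→db2→lb1→auth1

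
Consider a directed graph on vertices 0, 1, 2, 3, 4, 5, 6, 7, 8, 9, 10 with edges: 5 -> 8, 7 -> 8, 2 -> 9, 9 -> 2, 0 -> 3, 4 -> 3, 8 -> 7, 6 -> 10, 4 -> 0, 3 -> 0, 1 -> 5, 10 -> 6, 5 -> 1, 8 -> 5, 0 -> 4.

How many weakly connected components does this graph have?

4

From 0: component {0, 3, 4}.
From 1: component {1, 5, 7, 8}.
From 2: component {2, 9}.
From 6: component {6, 10}.
That's 4 components.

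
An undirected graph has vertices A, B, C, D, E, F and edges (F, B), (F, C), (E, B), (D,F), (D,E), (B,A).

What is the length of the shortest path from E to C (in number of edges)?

Distance 0: E.
Distance 1: B, D.
Distance 2: A, F.
Distance 3: C — contains C.

3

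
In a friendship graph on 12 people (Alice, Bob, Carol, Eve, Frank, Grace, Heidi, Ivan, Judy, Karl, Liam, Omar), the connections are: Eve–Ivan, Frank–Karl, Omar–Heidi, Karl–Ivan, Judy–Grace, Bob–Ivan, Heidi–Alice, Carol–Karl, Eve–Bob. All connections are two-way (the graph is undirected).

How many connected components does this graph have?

From Alice: component {Alice, Heidi, Omar}.
From Bob: component {Bob, Carol, Eve, Frank, Ivan, Karl}.
From Grace: component {Grace, Judy}.
From Liam: component {Liam}.
That's 4 components.

4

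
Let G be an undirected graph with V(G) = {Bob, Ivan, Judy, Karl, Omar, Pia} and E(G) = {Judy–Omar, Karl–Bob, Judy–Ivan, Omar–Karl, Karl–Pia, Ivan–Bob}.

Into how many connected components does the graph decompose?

1

From Bob: component {Bob, Ivan, Judy, Karl, Omar, Pia}.
That's 1 component.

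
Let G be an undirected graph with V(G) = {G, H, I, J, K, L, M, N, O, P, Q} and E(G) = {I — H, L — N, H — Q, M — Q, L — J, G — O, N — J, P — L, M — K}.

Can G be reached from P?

Explore from P.
Distance 1: reach L.
Distance 2: reach J, N.
The search is exhausted without reaching G; it lies in a different component.

No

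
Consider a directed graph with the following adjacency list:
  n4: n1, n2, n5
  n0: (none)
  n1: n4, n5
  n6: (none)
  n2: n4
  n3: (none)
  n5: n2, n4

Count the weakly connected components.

From n0: component {n0}.
From n1: component {n1, n2, n4, n5}.
From n3: component {n3}.
From n6: component {n6}.
That's 4 components.

4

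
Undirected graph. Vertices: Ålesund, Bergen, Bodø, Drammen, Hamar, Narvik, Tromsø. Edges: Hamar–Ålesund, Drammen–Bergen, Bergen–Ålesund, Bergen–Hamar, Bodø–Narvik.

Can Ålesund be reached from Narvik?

No

Explore from Narvik.
Distance 1: reach Bodø.
The search is exhausted without reaching Ålesund; it lies in a different component.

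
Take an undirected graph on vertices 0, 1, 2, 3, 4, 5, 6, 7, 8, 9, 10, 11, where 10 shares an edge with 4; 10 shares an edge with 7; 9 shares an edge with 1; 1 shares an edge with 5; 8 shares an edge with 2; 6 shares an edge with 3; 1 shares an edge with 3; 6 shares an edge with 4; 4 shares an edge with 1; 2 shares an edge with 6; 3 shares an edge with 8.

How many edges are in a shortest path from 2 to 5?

4

Distance 0: 2.
Distance 1: 6, 8.
Distance 2: 3, 4.
Distance 3: 1, 10.
Distance 4: 5, 7, 9 — contains 5.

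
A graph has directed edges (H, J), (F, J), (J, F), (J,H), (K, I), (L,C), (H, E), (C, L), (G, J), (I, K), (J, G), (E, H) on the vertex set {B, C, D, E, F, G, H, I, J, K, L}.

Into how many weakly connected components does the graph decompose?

5

From B: component {B}.
From C: component {C, L}.
From D: component {D}.
From E: component {E, F, G, H, J}.
From I: component {I, K}.
That's 5 components.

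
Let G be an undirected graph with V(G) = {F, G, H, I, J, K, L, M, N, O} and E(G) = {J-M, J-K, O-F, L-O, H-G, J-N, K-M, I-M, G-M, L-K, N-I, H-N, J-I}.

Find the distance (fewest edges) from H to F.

Distance 0: H.
Distance 1: G, N.
Distance 2: I, J, M.
Distance 3: K.
Distance 4: L.
Distance 5: O.
Distance 6: F — contains F.

6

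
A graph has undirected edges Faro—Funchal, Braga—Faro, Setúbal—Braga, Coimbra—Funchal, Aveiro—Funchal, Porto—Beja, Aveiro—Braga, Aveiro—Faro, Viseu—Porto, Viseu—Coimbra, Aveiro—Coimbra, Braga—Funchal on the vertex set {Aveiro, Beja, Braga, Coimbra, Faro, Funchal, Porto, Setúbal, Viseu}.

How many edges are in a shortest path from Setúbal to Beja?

Distance 0: Setúbal.
Distance 1: Braga.
Distance 2: Aveiro, Faro, Funchal.
Distance 3: Coimbra.
Distance 4: Viseu.
Distance 5: Porto.
Distance 6: Beja — contains Beja.

6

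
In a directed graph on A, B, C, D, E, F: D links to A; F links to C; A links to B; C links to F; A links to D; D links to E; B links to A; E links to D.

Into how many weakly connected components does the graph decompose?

2

From A: component {A, B, D, E}.
From C: component {C, F}.
That's 2 components.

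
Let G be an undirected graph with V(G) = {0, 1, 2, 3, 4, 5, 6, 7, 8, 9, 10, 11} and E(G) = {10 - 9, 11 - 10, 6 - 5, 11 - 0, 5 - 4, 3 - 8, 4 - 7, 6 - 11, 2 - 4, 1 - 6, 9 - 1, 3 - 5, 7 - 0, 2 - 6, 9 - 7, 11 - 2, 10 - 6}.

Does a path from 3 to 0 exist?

Yes

Explore from 3.
Distance 1: reach 5, 8.
Distance 2: reach 4, 6.
Distance 3: reach 1, 2, 7, 10, 11.
Distance 4: reach 0, 9.
Found 0.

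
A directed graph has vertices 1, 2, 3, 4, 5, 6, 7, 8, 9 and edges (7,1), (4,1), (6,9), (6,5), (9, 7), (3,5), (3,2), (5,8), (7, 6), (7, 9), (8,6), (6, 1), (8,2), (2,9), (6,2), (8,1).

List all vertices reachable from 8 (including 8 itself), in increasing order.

Start at 8.
Its neighbours: 1, 2, 6.
Then their neighbours: 5, 9.
Then next layer: 7.
Nothing further is reachable.

1, 2, 5, 6, 7, 8, 9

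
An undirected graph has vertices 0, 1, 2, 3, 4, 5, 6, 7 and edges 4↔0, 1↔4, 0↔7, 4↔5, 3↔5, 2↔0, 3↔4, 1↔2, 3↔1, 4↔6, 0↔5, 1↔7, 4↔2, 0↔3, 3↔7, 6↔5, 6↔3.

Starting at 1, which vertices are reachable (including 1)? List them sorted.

0, 1, 2, 3, 4, 5, 6, 7

Start at 1.
Its neighbours: 2, 3, 4, 7.
Then their neighbours: 0, 5, 6.
Every vertex is now reached.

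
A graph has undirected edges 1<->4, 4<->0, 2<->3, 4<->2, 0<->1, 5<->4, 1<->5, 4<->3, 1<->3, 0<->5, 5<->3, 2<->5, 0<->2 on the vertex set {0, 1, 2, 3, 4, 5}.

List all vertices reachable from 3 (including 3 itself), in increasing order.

0, 1, 2, 3, 4, 5

Start at 3.
Its neighbours: 1, 2, 4, 5.
Then their neighbours: 0.
Every vertex is now reached.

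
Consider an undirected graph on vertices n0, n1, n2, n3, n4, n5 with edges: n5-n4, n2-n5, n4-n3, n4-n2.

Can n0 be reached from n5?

Explore from n5.
Distance 1: reach n2, n4.
Distance 2: reach n3.
The search is exhausted without reaching n0; it lies in a different component.

No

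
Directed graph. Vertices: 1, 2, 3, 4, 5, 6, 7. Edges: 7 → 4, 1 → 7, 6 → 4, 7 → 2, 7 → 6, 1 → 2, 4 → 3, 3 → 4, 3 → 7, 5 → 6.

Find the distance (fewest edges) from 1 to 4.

Distance 0: 1.
Distance 1: 2, 7.
Distance 2: 4, 6 — contains 4.

2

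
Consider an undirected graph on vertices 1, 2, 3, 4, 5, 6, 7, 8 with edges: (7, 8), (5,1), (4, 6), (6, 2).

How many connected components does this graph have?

4

From 1: component {1, 5}.
From 2: component {2, 4, 6}.
From 3: component {3}.
From 7: component {7, 8}.
That's 4 components.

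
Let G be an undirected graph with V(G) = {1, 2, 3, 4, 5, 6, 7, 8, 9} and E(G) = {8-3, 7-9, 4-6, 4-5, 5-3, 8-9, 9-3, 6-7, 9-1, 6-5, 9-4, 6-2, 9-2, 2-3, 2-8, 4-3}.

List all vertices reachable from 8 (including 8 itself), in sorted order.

1, 2, 3, 4, 5, 6, 7, 8, 9

Start at 8.
Its neighbours: 2, 3, 9.
Then their neighbours: 1, 4, 5, 6, 7.
Every vertex is now reached.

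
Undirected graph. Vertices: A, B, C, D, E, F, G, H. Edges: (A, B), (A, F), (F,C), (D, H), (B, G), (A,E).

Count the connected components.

2

From A: component {A, B, C, E, F, G}.
From D: component {D, H}.
That's 2 components.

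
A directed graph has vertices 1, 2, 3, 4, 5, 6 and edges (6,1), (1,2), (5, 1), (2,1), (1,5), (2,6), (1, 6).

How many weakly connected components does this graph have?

3

From 1: component {1, 2, 5, 6}.
From 3: component {3}.
From 4: component {4}.
That's 3 components.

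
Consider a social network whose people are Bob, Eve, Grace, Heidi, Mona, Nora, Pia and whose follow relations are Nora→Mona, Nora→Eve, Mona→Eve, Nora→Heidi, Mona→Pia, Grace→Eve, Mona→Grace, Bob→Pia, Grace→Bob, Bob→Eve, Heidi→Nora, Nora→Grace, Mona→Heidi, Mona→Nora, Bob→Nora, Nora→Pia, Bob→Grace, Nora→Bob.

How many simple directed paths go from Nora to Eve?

Nora→Bob→Eve
Nora→Bob→Grace→Eve
Nora→Eve
Nora→Grace→Bob→Eve
Nora→Grace→Eve
Nora→Mona→Eve
Nora→Mona→Grace→Bob→Eve
Nora→Mona→Grace→Eve

8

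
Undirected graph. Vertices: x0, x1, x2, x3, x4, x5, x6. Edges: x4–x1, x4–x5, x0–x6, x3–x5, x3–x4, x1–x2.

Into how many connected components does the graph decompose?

From x0: component {x0, x6}.
From x1: component {x1, x2, x3, x4, x5}.
That's 2 components.

2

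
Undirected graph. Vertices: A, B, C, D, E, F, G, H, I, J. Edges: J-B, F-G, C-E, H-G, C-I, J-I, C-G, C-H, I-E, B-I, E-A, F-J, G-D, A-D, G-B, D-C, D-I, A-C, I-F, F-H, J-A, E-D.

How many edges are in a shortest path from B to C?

2

Distance 0: B.
Distance 1: G, I, J.
Distance 2: A, C, D, E, F, H — contains C.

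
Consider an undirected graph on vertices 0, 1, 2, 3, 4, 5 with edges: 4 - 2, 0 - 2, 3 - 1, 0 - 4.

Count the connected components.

3

From 0: component {0, 2, 4}.
From 1: component {1, 3}.
From 5: component {5}.
That's 3 components.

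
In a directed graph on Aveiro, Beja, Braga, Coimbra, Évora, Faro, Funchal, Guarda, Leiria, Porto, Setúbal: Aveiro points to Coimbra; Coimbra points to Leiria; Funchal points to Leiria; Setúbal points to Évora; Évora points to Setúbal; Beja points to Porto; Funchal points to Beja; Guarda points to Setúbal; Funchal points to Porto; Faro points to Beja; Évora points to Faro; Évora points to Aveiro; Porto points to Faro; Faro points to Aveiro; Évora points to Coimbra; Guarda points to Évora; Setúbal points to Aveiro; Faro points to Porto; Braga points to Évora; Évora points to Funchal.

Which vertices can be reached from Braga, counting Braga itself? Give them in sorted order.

Aveiro, Beja, Braga, Coimbra, Évora, Faro, Funchal, Leiria, Porto, Setúbal

Start at Braga.
Its neighbours: Évora.
Then their neighbours: Aveiro, Coimbra, Faro, Funchal, Setúbal.
Then next layer: Beja, Leiria, Porto.
Nothing further is reachable.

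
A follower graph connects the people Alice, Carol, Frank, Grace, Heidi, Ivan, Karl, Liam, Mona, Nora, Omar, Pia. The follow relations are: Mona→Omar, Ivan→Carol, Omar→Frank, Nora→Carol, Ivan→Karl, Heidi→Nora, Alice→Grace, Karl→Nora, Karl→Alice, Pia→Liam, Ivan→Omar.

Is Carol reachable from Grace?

No

Grace has no outgoing edges, so nothing is reachable from it.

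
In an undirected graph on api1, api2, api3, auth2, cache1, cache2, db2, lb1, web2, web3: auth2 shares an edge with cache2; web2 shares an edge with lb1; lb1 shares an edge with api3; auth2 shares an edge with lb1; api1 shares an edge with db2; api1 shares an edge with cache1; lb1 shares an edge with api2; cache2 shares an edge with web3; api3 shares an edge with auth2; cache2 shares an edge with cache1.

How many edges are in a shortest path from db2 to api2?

Distance 0: db2.
Distance 1: api1.
Distance 2: cache1.
Distance 3: cache2.
Distance 4: auth2, web3.
Distance 5: api3, lb1.
Distance 6: api2, web2 — contains api2.

6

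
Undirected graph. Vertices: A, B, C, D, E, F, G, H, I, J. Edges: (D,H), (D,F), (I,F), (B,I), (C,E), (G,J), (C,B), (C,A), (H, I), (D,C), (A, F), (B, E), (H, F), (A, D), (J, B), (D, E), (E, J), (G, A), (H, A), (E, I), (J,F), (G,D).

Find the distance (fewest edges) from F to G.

Distance 0: F.
Distance 1: A, D, H, I, J.
Distance 2: B, C, E, G — contains G.

2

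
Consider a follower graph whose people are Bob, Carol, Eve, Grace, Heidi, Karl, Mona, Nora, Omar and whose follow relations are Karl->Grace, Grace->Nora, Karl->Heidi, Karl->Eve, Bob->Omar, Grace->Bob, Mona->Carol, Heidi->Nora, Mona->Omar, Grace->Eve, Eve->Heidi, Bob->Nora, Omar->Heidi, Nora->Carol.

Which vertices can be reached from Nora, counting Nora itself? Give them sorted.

Carol, Nora

Start at Nora.
Its neighbours: Carol.
Nothing further is reachable.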